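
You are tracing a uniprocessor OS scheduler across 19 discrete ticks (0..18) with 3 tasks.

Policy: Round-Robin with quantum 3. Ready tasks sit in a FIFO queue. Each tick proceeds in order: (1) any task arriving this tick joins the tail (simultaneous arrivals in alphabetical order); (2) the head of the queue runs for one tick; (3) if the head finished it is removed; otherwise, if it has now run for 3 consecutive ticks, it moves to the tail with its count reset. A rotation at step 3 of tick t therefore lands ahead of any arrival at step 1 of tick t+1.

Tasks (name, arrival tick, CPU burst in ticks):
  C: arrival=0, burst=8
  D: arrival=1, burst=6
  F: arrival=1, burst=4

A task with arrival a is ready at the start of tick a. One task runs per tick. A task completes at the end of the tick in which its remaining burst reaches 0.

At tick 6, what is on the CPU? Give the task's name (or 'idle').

t=0: queue=[C] q_used=0 → run C
t=1: queue=[C,D,F] q_used=1 → run C
t=2: queue=[C,D,F] q_used=2 → run C
t=3: queue=[D,F,C] q_used=0 → run D
t=4: queue=[D,F,C] q_used=1 → run D
t=5: queue=[D,F,C] q_used=2 → run D
t=6: queue=[F,C,D] q_used=0 → run F
t=7: queue=[F,C,D] q_used=1 → run F
t=8: queue=[F,C,D] q_used=2 → run F
t=9: queue=[C,D,F] q_used=0 → run C
t=10: queue=[C,D,F] q_used=1 → run C
t=11: queue=[C,D,F] q_used=2 → run C
t=12: queue=[D,F,C] q_used=0 → run D
t=13: queue=[D,F,C] q_used=1 → run D
t=14: queue=[D,F,C] q_used=2 → run D
t=15: queue=[F,C] q_used=0 → run F
t=16: queue=[C] q_used=0 → run C
t=17: queue=[C] q_used=1 → run C
t=18: (idle)

running at tick 6 = F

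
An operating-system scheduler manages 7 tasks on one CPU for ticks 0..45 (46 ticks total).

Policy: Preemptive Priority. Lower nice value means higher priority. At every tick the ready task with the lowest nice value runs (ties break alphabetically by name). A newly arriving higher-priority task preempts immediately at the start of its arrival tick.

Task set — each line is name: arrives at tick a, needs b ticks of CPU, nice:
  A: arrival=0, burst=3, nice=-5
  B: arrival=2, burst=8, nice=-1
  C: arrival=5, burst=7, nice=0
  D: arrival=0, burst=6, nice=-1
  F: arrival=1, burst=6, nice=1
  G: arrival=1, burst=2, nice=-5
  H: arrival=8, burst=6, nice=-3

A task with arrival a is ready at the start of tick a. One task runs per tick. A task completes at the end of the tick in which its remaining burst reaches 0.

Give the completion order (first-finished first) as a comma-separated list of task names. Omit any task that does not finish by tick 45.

t=0: ready={A,D} → run A
t=1: ready={A,D,F,G} → run A
t=2: ready={A,B,D,F,G} → run A
t=3: ready={B,D,F,G} → run G
t=4: ready={B,D,F,G} → run G
t=5: ready={B,C,D,F} → run B
t=6: ready={B,C,D,F} → run B
t=7: ready={B,C,D,F} → run B
t=8: ready={B,C,D,F,H} → run H
t=9: ready={B,C,D,F,H} → run H
t=10: ready={B,C,D,F,H} → run H
t=11: ready={B,C,D,F,H} → run H
t=12: ready={B,C,D,F,H} → run H
t=13: ready={B,C,D,F,H} → run H
t=14: ready={B,C,D,F} → run B
t=15: ready={B,C,D,F} → run B
t=16: ready={B,C,D,F} → run B
t=17: ready={B,C,D,F} → run B
t=18: ready={B,C,D,F} → run B
t=19: ready={C,D,F} → run D
t=20: ready={C,D,F} → run D
t=21: ready={C,D,F} → run D
t=22: ready={C,D,F} → run D
t=23: ready={C,D,F} → run D
t=24: ready={C,D,F} → run D
t=25: ready={C,F} → run C
t=26: ready={C,F} → run C
t=27: ready={C,F} → run C
t=28: ready={C,F} → run C
t=29: ready={C,F} → run C
t=30: ready={C,F} → run C
t=31: ready={C,F} → run C
t=32: ready={F} → run F
t=33: ready={F} → run F
t=34: ready={F} → run F
t=35: ready={F} → run F
t=36: ready={F} → run F
t=37: ready={F} → run F
t=38: (idle)
t=39: (idle)
t=40: (idle)
t=41: (idle)
t=42: (idle)
t=43: (idle)
t=44: (idle)
t=45: (idle)

completion order = A, G, H, B, D, C, F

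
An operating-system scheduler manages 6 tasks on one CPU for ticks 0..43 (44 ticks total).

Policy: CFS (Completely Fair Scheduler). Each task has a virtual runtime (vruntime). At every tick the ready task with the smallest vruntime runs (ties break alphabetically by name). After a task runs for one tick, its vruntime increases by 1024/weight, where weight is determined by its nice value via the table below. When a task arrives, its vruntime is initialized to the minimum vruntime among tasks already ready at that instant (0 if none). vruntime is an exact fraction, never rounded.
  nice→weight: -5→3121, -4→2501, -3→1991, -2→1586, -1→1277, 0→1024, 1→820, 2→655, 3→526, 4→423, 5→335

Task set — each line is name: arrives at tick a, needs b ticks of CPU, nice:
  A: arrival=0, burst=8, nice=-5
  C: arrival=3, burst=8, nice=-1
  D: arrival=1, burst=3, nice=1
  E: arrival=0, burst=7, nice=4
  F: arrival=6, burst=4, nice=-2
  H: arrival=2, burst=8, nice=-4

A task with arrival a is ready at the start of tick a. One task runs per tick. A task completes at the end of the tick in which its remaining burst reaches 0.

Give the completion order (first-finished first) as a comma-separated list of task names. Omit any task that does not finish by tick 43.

t=0: vr[A=0 E=0] → run A
t=1: vr[A=1024/3121 D=0 E=0] → run D
t=2: vr[A=1024/3121 D=256/205 E=0 H=0] → run E
t=3: vr[A=1024/3121 C=0 D=256/205 E=1024/423 H=0] → run C
t=4: vr[A=1024/3121 C=1024/1277 D=256/205 E=1024/423 H=0] → run H
t=5: vr[A=1024/3121 C=1024/1277 D=256/205 E=1024/423 H=1024/2501] → run A
t=6: vr[A=2048/3121 C=1024/1277 D=256/205 E=1024/423 F=1024/2501 H=1024/2501] → run F
t=7: vr[A=2048/3121 C=1024/1277 D=256/205 E=1024/423 F=34304/32513 H=1024/2501] → run H
t=8: vr[A=2048/3121 C=1024/1277 D=256/205 E=1024/423 F=34304/32513 H=2048/2501] → run A
t=9: vr[A=3072/3121 C=1024/1277 D=256/205 E=1024/423 F=34304/32513 H=2048/2501] → run C
t=10: vr[A=3072/3121 C=2048/1277 D=256/205 E=1024/423 F=34304/32513 H=2048/2501] → run H
t=11: vr[A=3072/3121 C=2048/1277 D=256/205 E=1024/423 F=34304/32513 H=3072/2501] → run A
t=12: vr[A=4096/3121 C=2048/1277 D=256/205 E=1024/423 F=34304/32513 H=3072/2501] → run F
t=13: vr[A=4096/3121 C=2048/1277 D=256/205 E=1024/423 F=55296/32513 H=3072/2501] → run H
t=14: vr[A=4096/3121 C=2048/1277 D=256/205 E=1024/423 F=55296/32513 H=4096/2501] → run D
t=15: vr[A=4096/3121 C=2048/1277 D=512/205 E=1024/423 F=55296/32513 H=4096/2501] → run A
t=16: vr[A=5120/3121 C=2048/1277 D=512/205 E=1024/423 F=55296/32513 H=4096/2501] → run C
t=17: vr[A=5120/3121 C=3072/1277 D=512/205 E=1024/423 F=55296/32513 H=4096/2501] → run H
t=18: vr[A=5120/3121 C=3072/1277 D=512/205 E=1024/423 F=55296/32513 H=5120/2501] → run A
t=19: vr[A=6144/3121 C=3072/1277 D=512/205 E=1024/423 F=55296/32513 H=5120/2501] → run F
t=20: vr[A=6144/3121 C=3072/1277 D=512/205 E=1024/423 F=76288/32513 H=5120/2501] → run A
t=21: vr[A=7168/3121 C=3072/1277 D=512/205 E=1024/423 F=76288/32513 H=5120/2501] → run H
t=22: vr[A=7168/3121 C=3072/1277 D=512/205 E=1024/423 F=76288/32513 H=6144/2501] → run A
t=23: vr[C=3072/1277 D=512/205 E=1024/423 F=76288/32513 H=6144/2501] → run F
t=24: vr[C=3072/1277 D=512/205 E=1024/423 H=6144/2501] → run C
t=25: vr[C=4096/1277 D=512/205 E=1024/423 H=6144/2501] → run E
t=26: vr[C=4096/1277 D=512/205 E=2048/423 H=6144/2501] → run H
t=27: vr[C=4096/1277 D=512/205 E=2048/423 H=7168/2501] → run D
t=28: vr[C=4096/1277 E=2048/423 H=7168/2501] → run H
t=29: vr[C=4096/1277 E=2048/423] → run C
t=30: vr[C=5120/1277 E=2048/423] → run C
t=31: vr[C=6144/1277 E=2048/423] → run C
t=32: vr[C=7168/1277 E=2048/423] → run E
t=33: vr[C=7168/1277 E=1024/141] → run C
t=34: vr[E=1024/141] → run E
t=35: vr[E=4096/423] → run E
t=36: vr[E=5120/423] → run E
t=37: vr[E=2048/141] → run E
t=38: (idle)
t=39: (idle)
t=40: (idle)
t=41: (idle)
t=42: (idle)
t=43: (idle)

completion order = A, F, D, H, C, E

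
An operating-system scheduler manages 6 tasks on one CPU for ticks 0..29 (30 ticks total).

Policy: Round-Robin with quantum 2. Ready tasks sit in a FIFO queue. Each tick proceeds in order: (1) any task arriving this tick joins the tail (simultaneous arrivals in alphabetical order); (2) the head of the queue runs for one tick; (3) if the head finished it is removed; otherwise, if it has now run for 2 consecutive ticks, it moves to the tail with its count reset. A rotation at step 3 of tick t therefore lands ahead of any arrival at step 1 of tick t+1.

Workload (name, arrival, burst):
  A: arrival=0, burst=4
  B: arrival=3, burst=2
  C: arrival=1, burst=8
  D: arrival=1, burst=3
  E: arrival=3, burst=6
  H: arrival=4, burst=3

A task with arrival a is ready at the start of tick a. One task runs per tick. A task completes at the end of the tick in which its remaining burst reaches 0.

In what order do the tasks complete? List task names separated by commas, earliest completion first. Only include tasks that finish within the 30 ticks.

completion order = A, B, D, H, E, C

t=0: queue=[A] q_used=0 → run A
t=1: queue=[A,C,D] q_used=1 → run A
t=2: queue=[C,D,A] q_used=0 → run C
t=3: queue=[C,D,A,B,E] q_used=1 → run C
t=4: queue=[D,A,B,E,C,H] q_used=0 → run D
t=5: queue=[D,A,B,E,C,H] q_used=1 → run D
t=6: queue=[A,B,E,C,H,D] q_used=0 → run A
t=7: queue=[A,B,E,C,H,D] q_used=1 → run A
t=8: queue=[B,E,C,H,D] q_used=0 → run B
t=9: queue=[B,E,C,H,D] q_used=1 → run B
t=10: queue=[E,C,H,D] q_used=0 → run E
t=11: queue=[E,C,H,D] q_used=1 → run E
t=12: queue=[C,H,D,E] q_used=0 → run C
t=13: queue=[C,H,D,E] q_used=1 → run C
t=14: queue=[H,D,E,C] q_used=0 → run H
t=15: queue=[H,D,E,C] q_used=1 → run H
t=16: queue=[D,E,C,H] q_used=0 → run D
t=17: queue=[E,C,H] q_used=0 → run E
t=18: queue=[E,C,H] q_used=1 → run E
t=19: queue=[C,H,E] q_used=0 → run C
t=20: queue=[C,H,E] q_used=1 → run C
t=21: queue=[H,E,C] q_used=0 → run H
t=22: queue=[E,C] q_used=0 → run E
t=23: queue=[E,C] q_used=1 → run E
t=24: queue=[C] q_used=0 → run C
t=25: queue=[C] q_used=1 → run C
t=26: (idle)
t=27: (idle)
t=28: (idle)
t=29: (idle)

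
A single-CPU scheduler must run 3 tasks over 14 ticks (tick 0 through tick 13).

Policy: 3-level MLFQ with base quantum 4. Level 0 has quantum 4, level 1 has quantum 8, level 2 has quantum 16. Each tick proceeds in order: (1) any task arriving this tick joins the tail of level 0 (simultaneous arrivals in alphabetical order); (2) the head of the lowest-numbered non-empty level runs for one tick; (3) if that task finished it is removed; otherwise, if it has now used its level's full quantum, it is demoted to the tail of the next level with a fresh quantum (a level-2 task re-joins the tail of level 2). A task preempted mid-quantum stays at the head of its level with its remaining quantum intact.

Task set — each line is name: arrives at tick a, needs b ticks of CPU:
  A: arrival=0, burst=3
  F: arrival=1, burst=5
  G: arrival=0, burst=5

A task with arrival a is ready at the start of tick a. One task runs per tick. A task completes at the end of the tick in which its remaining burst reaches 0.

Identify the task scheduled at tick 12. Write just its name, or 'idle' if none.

t=0: L0/L1/L2 = AG/-/- → run A
t=1: L0/L1/L2 = AGF/-/- → run A
t=2: L0/L1/L2 = AGF/-/- → run A
t=3: L0/L1/L2 = GF/-/- → run G
t=4: L0/L1/L2 = GF/-/- → run G
t=5: L0/L1/L2 = GF/-/- → run G
t=6: L0/L1/L2 = GF/-/- → run G
t=7: L0/L1/L2 = F/G/- → run F
t=8: L0/L1/L2 = F/G/- → run F
t=9: L0/L1/L2 = F/G/- → run F
t=10: L0/L1/L2 = F/G/- → run F
t=11: L0/L1/L2 = -/GF/- → run G
t=12: L0/L1/L2 = -/F/- → run F
t=13: (idle)

running at tick 12 = F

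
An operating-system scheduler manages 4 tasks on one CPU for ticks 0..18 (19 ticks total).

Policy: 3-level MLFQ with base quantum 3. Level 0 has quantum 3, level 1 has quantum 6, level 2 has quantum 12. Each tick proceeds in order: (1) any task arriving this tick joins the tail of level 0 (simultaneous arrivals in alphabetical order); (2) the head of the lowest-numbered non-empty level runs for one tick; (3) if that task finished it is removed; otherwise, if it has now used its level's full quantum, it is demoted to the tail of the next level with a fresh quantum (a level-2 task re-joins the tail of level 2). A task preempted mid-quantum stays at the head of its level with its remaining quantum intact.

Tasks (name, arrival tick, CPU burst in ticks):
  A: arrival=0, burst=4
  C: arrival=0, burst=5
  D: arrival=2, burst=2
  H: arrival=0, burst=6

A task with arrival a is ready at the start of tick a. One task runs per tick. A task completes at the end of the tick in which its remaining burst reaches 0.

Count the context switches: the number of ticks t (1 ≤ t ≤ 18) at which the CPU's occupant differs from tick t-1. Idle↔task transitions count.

context switches = 7

t=0: L0/L1/L2 = ACH/-/- → run A
t=1: L0/L1/L2 = ACH/-/- → run A
t=2: L0/L1/L2 = ACHD/-/- → run A
t=3: L0/L1/L2 = CHD/A/- → run C
t=4: L0/L1/L2 = CHD/A/- → run C
t=5: L0/L1/L2 = CHD/A/- → run C
t=6: L0/L1/L2 = HD/AC/- → run H
t=7: L0/L1/L2 = HD/AC/- → run H
t=8: L0/L1/L2 = HD/AC/- → run H
t=9: L0/L1/L2 = D/ACH/- → run D
t=10: L0/L1/L2 = D/ACH/- → run D
t=11: L0/L1/L2 = -/ACH/- → run A
t=12: L0/L1/L2 = -/CH/- → run C
t=13: L0/L1/L2 = -/CH/- → run C
t=14: L0/L1/L2 = -/H/- → run H
t=15: L0/L1/L2 = -/H/- → run H
t=16: L0/L1/L2 = -/H/- → run H
t=17: (idle)
t=18: (idle)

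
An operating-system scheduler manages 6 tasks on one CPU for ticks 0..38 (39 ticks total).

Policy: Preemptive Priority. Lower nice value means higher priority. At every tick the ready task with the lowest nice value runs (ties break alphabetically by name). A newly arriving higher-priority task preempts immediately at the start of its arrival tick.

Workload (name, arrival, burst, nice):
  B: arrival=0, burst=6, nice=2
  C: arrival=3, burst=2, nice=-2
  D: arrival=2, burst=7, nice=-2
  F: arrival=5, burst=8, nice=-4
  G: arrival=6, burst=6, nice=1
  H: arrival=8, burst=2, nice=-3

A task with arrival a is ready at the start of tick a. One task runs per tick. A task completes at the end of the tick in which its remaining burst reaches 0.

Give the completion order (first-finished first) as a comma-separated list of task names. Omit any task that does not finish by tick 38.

completion order = C, F, H, D, G, B

t=0: ready={B} → run B
t=1: ready={B} → run B
t=2: ready={B,D} → run D
t=3: ready={B,C,D} → run C
t=4: ready={B,C,D} → run C
t=5: ready={B,D,F} → run F
t=6: ready={B,D,F,G} → run F
t=7: ready={B,D,F,G} → run F
t=8: ready={B,D,F,G,H} → run F
t=9: ready={B,D,F,G,H} → run F
t=10: ready={B,D,F,G,H} → run F
t=11: ready={B,D,F,G,H} → run F
t=12: ready={B,D,F,G,H} → run F
t=13: ready={B,D,G,H} → run H
t=14: ready={B,D,G,H} → run H
t=15: ready={B,D,G} → run D
t=16: ready={B,D,G} → run D
t=17: ready={B,D,G} → run D
t=18: ready={B,D,G} → run D
t=19: ready={B,D,G} → run D
t=20: ready={B,D,G} → run D
t=21: ready={B,G} → run G
t=22: ready={B,G} → run G
t=23: ready={B,G} → run G
t=24: ready={B,G} → run G
t=25: ready={B,G} → run G
t=26: ready={B,G} → run G
t=27: ready={B} → run B
t=28: ready={B} → run B
t=29: ready={B} → run B
t=30: ready={B} → run B
t=31: (idle)
t=32: (idle)
t=33: (idle)
t=34: (idle)
t=35: (idle)
t=36: (idle)
t=37: (idle)
t=38: (idle)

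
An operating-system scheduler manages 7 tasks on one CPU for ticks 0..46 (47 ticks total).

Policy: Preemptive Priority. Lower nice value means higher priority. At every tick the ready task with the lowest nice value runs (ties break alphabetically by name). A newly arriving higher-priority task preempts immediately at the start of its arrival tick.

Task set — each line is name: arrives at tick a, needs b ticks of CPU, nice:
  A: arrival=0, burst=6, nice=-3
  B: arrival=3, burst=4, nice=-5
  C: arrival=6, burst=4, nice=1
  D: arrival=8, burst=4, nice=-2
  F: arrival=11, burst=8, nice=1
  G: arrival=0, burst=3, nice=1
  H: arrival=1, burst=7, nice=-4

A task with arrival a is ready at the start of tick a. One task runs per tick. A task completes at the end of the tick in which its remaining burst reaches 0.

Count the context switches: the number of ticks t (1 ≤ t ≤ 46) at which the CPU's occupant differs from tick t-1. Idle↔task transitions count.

context switches = 9

t=0: ready={A,G} → run A
t=1: ready={A,G,H} → run H
t=2: ready={A,G,H} → run H
t=3: ready={A,B,G,H} → run B
t=4: ready={A,B,G,H} → run B
t=5: ready={A,B,G,H} → run B
t=6: ready={A,B,C,G,H} → run B
t=7: ready={A,C,G,H} → run H
t=8: ready={A,C,D,G,H} → run H
t=9: ready={A,C,D,G,H} → run H
t=10: ready={A,C,D,G,H} → run H
t=11: ready={A,C,D,F,G,H} → run H
t=12: ready={A,C,D,F,G} → run A
t=13: ready={A,C,D,F,G} → run A
t=14: ready={A,C,D,F,G} → run A
t=15: ready={A,C,D,F,G} → run A
t=16: ready={A,C,D,F,G} → run A
t=17: ready={C,D,F,G} → run D
t=18: ready={C,D,F,G} → run D
t=19: ready={C,D,F,G} → run D
t=20: ready={C,D,F,G} → run D
t=21: ready={C,F,G} → run C
t=22: ready={C,F,G} → run C
t=23: ready={C,F,G} → run C
t=24: ready={C,F,G} → run C
t=25: ready={F,G} → run F
t=26: ready={F,G} → run F
t=27: ready={F,G} → run F
t=28: ready={F,G} → run F
t=29: ready={F,G} → run F
t=30: ready={F,G} → run F
t=31: ready={F,G} → run F
t=32: ready={F,G} → run F
t=33: ready={G} → run G
t=34: ready={G} → run G
t=35: ready={G} → run G
t=36: (idle)
t=37: (idle)
t=38: (idle)
t=39: (idle)
t=40: (idle)
t=41: (idle)
t=42: (idle)
t=43: (idle)
t=44: (idle)
t=45: (idle)
t=46: (idle)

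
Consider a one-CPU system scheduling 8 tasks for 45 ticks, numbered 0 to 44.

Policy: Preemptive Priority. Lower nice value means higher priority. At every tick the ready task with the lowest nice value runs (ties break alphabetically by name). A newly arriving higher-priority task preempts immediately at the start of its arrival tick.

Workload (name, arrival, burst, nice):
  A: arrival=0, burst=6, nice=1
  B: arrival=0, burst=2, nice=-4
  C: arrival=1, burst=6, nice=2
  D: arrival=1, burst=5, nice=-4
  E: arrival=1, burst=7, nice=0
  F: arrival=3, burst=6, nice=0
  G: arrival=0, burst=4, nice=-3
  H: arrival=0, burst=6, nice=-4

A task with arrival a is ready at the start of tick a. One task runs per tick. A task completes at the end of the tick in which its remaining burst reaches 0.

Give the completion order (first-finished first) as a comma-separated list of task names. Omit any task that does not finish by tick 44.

completion order = B, D, H, G, E, F, A, C

t=0: ready={A,B,G,H} → run B
t=1: ready={A,B,C,D,E,G,H} → run B
t=2: ready={A,C,D,E,G,H} → run D
t=3: ready={A,C,D,E,F,G,H} → run D
t=4: ready={A,C,D,E,F,G,H} → run D
t=5: ready={A,C,D,E,F,G,H} → run D
t=6: ready={A,C,D,E,F,G,H} → run D
t=7: ready={A,C,E,F,G,H} → run H
t=8: ready={A,C,E,F,G,H} → run H
t=9: ready={A,C,E,F,G,H} → run H
t=10: ready={A,C,E,F,G,H} → run H
t=11: ready={A,C,E,F,G,H} → run H
t=12: ready={A,C,E,F,G,H} → run H
t=13: ready={A,C,E,F,G} → run G
t=14: ready={A,C,E,F,G} → run G
t=15: ready={A,C,E,F,G} → run G
t=16: ready={A,C,E,F,G} → run G
t=17: ready={A,C,E,F} → run E
t=18: ready={A,C,E,F} → run E
t=19: ready={A,C,E,F} → run E
t=20: ready={A,C,E,F} → run E
t=21: ready={A,C,E,F} → run E
t=22: ready={A,C,E,F} → run E
t=23: ready={A,C,E,F} → run E
t=24: ready={A,C,F} → run F
t=25: ready={A,C,F} → run F
t=26: ready={A,C,F} → run F
t=27: ready={A,C,F} → run F
t=28: ready={A,C,F} → run F
t=29: ready={A,C,F} → run F
t=30: ready={A,C} → run A
t=31: ready={A,C} → run A
t=32: ready={A,C} → run A
t=33: ready={A,C} → run A
t=34: ready={A,C} → run A
t=35: ready={A,C} → run A
t=36: ready={C} → run C
t=37: ready={C} → run C
t=38: ready={C} → run C
t=39: ready={C} → run C
t=40: ready={C} → run C
t=41: ready={C} → run C
t=42: (idle)
t=43: (idle)
t=44: (idle)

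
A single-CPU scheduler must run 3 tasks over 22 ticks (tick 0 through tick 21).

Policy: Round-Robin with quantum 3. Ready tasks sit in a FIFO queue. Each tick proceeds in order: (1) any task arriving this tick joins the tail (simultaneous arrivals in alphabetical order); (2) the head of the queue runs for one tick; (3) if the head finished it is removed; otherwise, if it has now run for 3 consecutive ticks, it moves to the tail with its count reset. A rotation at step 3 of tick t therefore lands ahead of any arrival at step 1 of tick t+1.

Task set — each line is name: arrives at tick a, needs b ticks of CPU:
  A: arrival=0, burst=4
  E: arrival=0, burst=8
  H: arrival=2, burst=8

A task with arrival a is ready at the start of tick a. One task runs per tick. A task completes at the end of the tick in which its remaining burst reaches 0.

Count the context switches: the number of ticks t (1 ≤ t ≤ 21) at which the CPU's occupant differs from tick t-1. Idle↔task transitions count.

t=0: queue=[A,E] q_used=0 → run A
t=1: queue=[A,E] q_used=1 → run A
t=2: queue=[A,E,H] q_used=2 → run A
t=3: queue=[E,H,A] q_used=0 → run E
t=4: queue=[E,H,A] q_used=1 → run E
t=5: queue=[E,H,A] q_used=2 → run E
t=6: queue=[H,A,E] q_used=0 → run H
t=7: queue=[H,A,E] q_used=1 → run H
t=8: queue=[H,A,E] q_used=2 → run H
t=9: queue=[A,E,H] q_used=0 → run A
t=10: queue=[E,H] q_used=0 → run E
t=11: queue=[E,H] q_used=1 → run E
t=12: queue=[E,H] q_used=2 → run E
t=13: queue=[H,E] q_used=0 → run H
t=14: queue=[H,E] q_used=1 → run H
t=15: queue=[H,E] q_used=2 → run H
t=16: queue=[E,H] q_used=0 → run E
t=17: queue=[E,H] q_used=1 → run E
t=18: queue=[H] q_used=0 → run H
t=19: queue=[H] q_used=1 → run H
t=20: (idle)
t=21: (idle)

context switches = 8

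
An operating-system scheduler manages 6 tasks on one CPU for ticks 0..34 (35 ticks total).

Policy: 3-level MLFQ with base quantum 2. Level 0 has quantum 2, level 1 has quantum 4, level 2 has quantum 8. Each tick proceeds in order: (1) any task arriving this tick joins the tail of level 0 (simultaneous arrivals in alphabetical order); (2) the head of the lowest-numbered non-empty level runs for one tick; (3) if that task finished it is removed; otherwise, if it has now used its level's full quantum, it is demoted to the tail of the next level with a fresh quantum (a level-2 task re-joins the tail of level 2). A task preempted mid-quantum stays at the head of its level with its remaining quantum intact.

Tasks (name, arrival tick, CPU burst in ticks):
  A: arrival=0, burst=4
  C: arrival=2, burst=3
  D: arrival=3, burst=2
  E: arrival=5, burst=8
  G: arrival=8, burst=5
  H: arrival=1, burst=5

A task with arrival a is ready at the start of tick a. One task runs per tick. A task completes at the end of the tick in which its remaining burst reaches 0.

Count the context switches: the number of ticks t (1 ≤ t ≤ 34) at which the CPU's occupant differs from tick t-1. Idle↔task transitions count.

context switches = 12

t=0: L0/L1/L2 = A/-/- → run A
t=1: L0/L1/L2 = AH/-/- → run A
t=2: L0/L1/L2 = HC/A/- → run H
t=3: L0/L1/L2 = HCD/A/- → run H
t=4: L0/L1/L2 = CD/AH/- → run C
t=5: L0/L1/L2 = CDE/AH/- → run C
t=6: L0/L1/L2 = DE/AHC/- → run D
t=7: L0/L1/L2 = DE/AHC/- → run D
t=8: L0/L1/L2 = EG/AHC/- → run E
t=9: L0/L1/L2 = EG/AHC/- → run E
t=10: L0/L1/L2 = G/AHCE/- → run G
t=11: L0/L1/L2 = G/AHCE/- → run G
t=12: L0/L1/L2 = -/AHCEG/- → run A
t=13: L0/L1/L2 = -/AHCEG/- → run A
t=14: L0/L1/L2 = -/HCEG/- → run H
t=15: L0/L1/L2 = -/HCEG/- → run H
t=16: L0/L1/L2 = -/HCEG/- → run H
t=17: L0/L1/L2 = -/CEG/- → run C
t=18: L0/L1/L2 = -/EG/- → run E
t=19: L0/L1/L2 = -/EG/- → run E
t=20: L0/L1/L2 = -/EG/- → run E
t=21: L0/L1/L2 = -/EG/- → run E
t=22: L0/L1/L2 = -/G/E → run G
t=23: L0/L1/L2 = -/G/E → run G
t=24: L0/L1/L2 = -/G/E → run G
t=25: L0/L1/L2 = -/-/E → run E
t=26: L0/L1/L2 = -/-/E → run E
t=27: (idle)
t=28: (idle)
t=29: (idle)
t=30: (idle)
t=31: (idle)
t=32: (idle)
t=33: (idle)
t=34: (idle)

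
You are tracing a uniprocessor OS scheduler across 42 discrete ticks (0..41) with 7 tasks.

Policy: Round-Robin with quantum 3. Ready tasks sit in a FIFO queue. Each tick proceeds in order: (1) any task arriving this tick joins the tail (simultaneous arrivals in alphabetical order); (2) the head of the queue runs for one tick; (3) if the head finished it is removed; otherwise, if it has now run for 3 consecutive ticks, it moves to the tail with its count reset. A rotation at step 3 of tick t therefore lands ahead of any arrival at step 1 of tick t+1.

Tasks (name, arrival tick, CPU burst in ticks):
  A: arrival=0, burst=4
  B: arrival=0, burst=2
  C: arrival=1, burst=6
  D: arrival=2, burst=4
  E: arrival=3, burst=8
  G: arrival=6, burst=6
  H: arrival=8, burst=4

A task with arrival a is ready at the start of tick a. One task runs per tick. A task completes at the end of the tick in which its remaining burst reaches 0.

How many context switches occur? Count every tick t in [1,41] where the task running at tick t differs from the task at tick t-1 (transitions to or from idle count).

context switches = 14

t=0: queue=[A,B] q_used=0 → run A
t=1: queue=[A,B,C] q_used=1 → run A
t=2: queue=[A,B,C,D] q_used=2 → run A
t=3: queue=[B,C,D,A,E] q_used=0 → run B
t=4: queue=[B,C,D,A,E] q_used=1 → run B
t=5: queue=[C,D,A,E] q_used=0 → run C
t=6: queue=[C,D,A,E,G] q_used=1 → run C
t=7: queue=[C,D,A,E,G] q_used=2 → run C
t=8: queue=[D,A,E,G,C,H] q_used=0 → run D
t=9: queue=[D,A,E,G,C,H] q_used=1 → run D
t=10: queue=[D,A,E,G,C,H] q_used=2 → run D
t=11: queue=[A,E,G,C,H,D] q_used=0 → run A
t=12: queue=[E,G,C,H,D] q_used=0 → run E
t=13: queue=[E,G,C,H,D] q_used=1 → run E
t=14: queue=[E,G,C,H,D] q_used=2 → run E
t=15: queue=[G,C,H,D,E] q_used=0 → run G
t=16: queue=[G,C,H,D,E] q_used=1 → run G
t=17: queue=[G,C,H,D,E] q_used=2 → run G
t=18: queue=[C,H,D,E,G] q_used=0 → run C
t=19: queue=[C,H,D,E,G] q_used=1 → run C
t=20: queue=[C,H,D,E,G] q_used=2 → run C
t=21: queue=[H,D,E,G] q_used=0 → run H
t=22: queue=[H,D,E,G] q_used=1 → run H
t=23: queue=[H,D,E,G] q_used=2 → run H
t=24: queue=[D,E,G,H] q_used=0 → run D
t=25: queue=[E,G,H] q_used=0 → run E
t=26: queue=[E,G,H] q_used=1 → run E
t=27: queue=[E,G,H] q_used=2 → run E
t=28: queue=[G,H,E] q_used=0 → run G
t=29: queue=[G,H,E] q_used=1 → run G
t=30: queue=[G,H,E] q_used=2 → run G
t=31: queue=[H,E] q_used=0 → run H
t=32: queue=[E] q_used=0 → run E
t=33: queue=[E] q_used=1 → run E
t=34: (idle)
t=35: (idle)
t=36: (idle)
t=37: (idle)
t=38: (idle)
t=39: (idle)
t=40: (idle)
t=41: (idle)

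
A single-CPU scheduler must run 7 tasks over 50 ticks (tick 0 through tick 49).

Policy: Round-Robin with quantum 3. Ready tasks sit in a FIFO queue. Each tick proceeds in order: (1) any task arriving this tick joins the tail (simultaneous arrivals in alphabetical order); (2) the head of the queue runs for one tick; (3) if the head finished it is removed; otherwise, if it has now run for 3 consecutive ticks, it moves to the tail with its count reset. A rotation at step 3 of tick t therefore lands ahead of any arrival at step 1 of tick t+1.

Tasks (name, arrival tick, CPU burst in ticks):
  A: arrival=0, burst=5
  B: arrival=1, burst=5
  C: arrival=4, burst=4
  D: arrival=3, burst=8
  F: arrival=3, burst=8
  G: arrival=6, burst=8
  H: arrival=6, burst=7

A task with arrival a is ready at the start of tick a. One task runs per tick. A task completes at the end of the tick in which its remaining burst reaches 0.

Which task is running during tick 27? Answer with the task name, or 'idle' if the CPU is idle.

t=0: queue=[A] q_used=0 → run A
t=1: queue=[A,B] q_used=1 → run A
t=2: queue=[A,B] q_used=2 → run A
t=3: queue=[B,A,D,F] q_used=0 → run B
t=4: queue=[B,A,D,F,C] q_used=1 → run B
t=5: queue=[B,A,D,F,C] q_used=2 → run B
t=6: queue=[A,D,F,C,B,G,H] q_used=0 → run A
t=7: queue=[A,D,F,C,B,G,H] q_used=1 → run A
t=8: queue=[D,F,C,B,G,H] q_used=0 → run D
t=9: queue=[D,F,C,B,G,H] q_used=1 → run D
t=10: queue=[D,F,C,B,G,H] q_used=2 → run D
t=11: queue=[F,C,B,G,H,D] q_used=0 → run F
t=12: queue=[F,C,B,G,H,D] q_used=1 → run F
t=13: queue=[F,C,B,G,H,D] q_used=2 → run F
t=14: queue=[C,B,G,H,D,F] q_used=0 → run C
t=15: queue=[C,B,G,H,D,F] q_used=1 → run C
t=16: queue=[C,B,G,H,D,F] q_used=2 → run C
t=17: queue=[B,G,H,D,F,C] q_used=0 → run B
t=18: queue=[B,G,H,D,F,C] q_used=1 → run B
t=19: queue=[G,H,D,F,C] q_used=0 → run G
t=20: queue=[G,H,D,F,C] q_used=1 → run G
t=21: queue=[G,H,D,F,C] q_used=2 → run G
t=22: queue=[H,D,F,C,G] q_used=0 → run H
t=23: queue=[H,D,F,C,G] q_used=1 → run H
t=24: queue=[H,D,F,C,G] q_used=2 → run H
t=25: queue=[D,F,C,G,H] q_used=0 → run D
t=26: queue=[D,F,C,G,H] q_used=1 → run D
t=27: queue=[D,F,C,G,H] q_used=2 → run D
t=28: queue=[F,C,G,H,D] q_used=0 → run F
t=29: queue=[F,C,G,H,D] q_used=1 → run F
t=30: queue=[F,C,G,H,D] q_used=2 → run F
t=31: queue=[C,G,H,D,F] q_used=0 → run C
t=32: queue=[G,H,D,F] q_used=0 → run G
t=33: queue=[G,H,D,F] q_used=1 → run G
t=34: queue=[G,H,D,F] q_used=2 → run G
t=35: queue=[H,D,F,G] q_used=0 → run H
t=36: queue=[H,D,F,G] q_used=1 → run H
t=37: queue=[H,D,F,G] q_used=2 → run H
t=38: queue=[D,F,G,H] q_used=0 → run D
t=39: queue=[D,F,G,H] q_used=1 → run D
t=40: queue=[F,G,H] q_used=0 → run F
t=41: queue=[F,G,H] q_used=1 → run F
t=42: queue=[G,H] q_used=0 → run G
t=43: queue=[G,H] q_used=1 → run G
t=44: queue=[H] q_used=0 → run H
t=45: (idle)
t=46: (idle)
t=47: (idle)
t=48: (idle)
t=49: (idle)

running at tick 27 = D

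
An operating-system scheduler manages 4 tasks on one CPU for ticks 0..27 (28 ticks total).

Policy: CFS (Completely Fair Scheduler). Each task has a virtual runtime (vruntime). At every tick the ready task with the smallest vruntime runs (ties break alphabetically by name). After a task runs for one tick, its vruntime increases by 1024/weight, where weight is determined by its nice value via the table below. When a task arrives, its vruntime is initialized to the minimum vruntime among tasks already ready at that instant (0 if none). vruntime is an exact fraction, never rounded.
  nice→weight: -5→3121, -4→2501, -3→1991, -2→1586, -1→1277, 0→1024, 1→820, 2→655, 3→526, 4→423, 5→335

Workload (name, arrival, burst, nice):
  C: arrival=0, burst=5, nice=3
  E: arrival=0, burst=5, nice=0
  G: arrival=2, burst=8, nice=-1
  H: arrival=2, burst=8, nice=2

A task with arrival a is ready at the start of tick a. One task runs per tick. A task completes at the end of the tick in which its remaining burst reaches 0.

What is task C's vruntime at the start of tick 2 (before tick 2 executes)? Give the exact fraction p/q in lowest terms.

t=0: vr[C=0 E=0] → run C
t=1: vr[C=512/263 E=0] → run E
t=2: vr[C=512/263 E=1 G=1 H=1] → run E
t=3: vr[C=512/263 E=2 G=1 H=1] → run G
t=4: vr[C=512/263 E=2 G=2301/1277 H=1] → run H
t=5: vr[C=512/263 E=2 G=2301/1277 H=1679/655] → run G
t=6: vr[C=512/263 E=2 G=3325/1277 H=1679/655] → run C
t=7: vr[C=1024/263 E=2 G=3325/1277 H=1679/655] → run E
t=8: vr[C=1024/263 E=3 G=3325/1277 H=1679/655] → run H
t=9: vr[C=1024/263 E=3 G=3325/1277 H=2703/655] → run G
t=10: vr[C=1024/263 E=3 G=4349/1277 H=2703/655] → run E
t=11: vr[C=1024/263 E=4 G=4349/1277 H=2703/655] → run G
t=12: vr[C=1024/263 E=4 G=5373/1277 H=2703/655] → run C
t=13: vr[C=1536/263 E=4 G=5373/1277 H=2703/655] → run E
t=14: vr[C=1536/263 G=5373/1277 H=2703/655] → run H
t=15: vr[C=1536/263 G=5373/1277 H=3727/655] → run G
t=16: vr[C=1536/263 G=6397/1277 H=3727/655] → run G
t=17: vr[C=1536/263 G=7421/1277 H=3727/655] → run H
t=18: vr[C=1536/263 G=7421/1277 H=4751/655] → run G
t=19: vr[C=1536/263 G=8445/1277 H=4751/655] → run C
t=20: vr[C=2048/263 G=8445/1277 H=4751/655] → run G
t=21: vr[C=2048/263 H=4751/655] → run H
t=22: vr[C=2048/263 H=1155/131] → run C
t=23: vr[H=1155/131] → run H
t=24: vr[H=6799/655] → run H
t=25: vr[H=7823/655] → run H
t=26: (idle)
t=27: (idle)

vruntime(C, start of tick 2) = 512/263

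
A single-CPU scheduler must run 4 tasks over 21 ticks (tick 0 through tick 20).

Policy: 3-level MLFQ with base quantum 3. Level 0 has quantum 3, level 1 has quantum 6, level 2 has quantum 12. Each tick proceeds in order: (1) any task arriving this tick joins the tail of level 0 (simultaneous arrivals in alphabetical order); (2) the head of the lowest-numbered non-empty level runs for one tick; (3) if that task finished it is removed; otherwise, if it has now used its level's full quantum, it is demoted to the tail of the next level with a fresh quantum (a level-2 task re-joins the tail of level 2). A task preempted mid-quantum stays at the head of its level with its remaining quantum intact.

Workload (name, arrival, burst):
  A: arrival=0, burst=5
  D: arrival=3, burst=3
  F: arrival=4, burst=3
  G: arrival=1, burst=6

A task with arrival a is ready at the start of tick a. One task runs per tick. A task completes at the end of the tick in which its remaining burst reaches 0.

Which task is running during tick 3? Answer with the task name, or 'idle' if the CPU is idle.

running at tick 3 = G

t=0: L0/L1/L2 = A/-/- → run A
t=1: L0/L1/L2 = AG/-/- → run A
t=2: L0/L1/L2 = AG/-/- → run A
t=3: L0/L1/L2 = GD/A/- → run G
t=4: L0/L1/L2 = GDF/A/- → run G
t=5: L0/L1/L2 = GDF/A/- → run G
t=6: L0/L1/L2 = DF/AG/- → run D
t=7: L0/L1/L2 = DF/AG/- → run D
t=8: L0/L1/L2 = DF/AG/- → run D
t=9: L0/L1/L2 = F/AG/- → run F
t=10: L0/L1/L2 = F/AG/- → run F
t=11: L0/L1/L2 = F/AG/- → run F
t=12: L0/L1/L2 = -/AG/- → run A
t=13: L0/L1/L2 = -/AG/- → run A
t=14: L0/L1/L2 = -/G/- → run G
t=15: L0/L1/L2 = -/G/- → run G
t=16: L0/L1/L2 = -/G/- → run G
t=17: (idle)
t=18: (idle)
t=19: (idle)
t=20: (idle)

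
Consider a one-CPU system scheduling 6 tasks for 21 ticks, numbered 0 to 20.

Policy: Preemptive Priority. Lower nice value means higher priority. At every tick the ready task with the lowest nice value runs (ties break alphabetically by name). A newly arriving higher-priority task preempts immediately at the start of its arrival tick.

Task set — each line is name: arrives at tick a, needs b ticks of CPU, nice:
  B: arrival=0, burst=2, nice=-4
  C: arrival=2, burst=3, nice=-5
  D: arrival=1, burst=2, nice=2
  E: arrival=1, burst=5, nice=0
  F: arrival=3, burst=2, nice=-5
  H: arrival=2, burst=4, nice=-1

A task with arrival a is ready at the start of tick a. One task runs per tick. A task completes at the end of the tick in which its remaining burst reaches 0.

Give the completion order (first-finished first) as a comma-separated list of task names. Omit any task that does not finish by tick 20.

completion order = B, C, F, H, E, D

t=0: ready={B} → run B
t=1: ready={B,D,E} → run B
t=2: ready={C,D,E,H} → run C
t=3: ready={C,D,E,F,H} → run C
t=4: ready={C,D,E,F,H} → run C
t=5: ready={D,E,F,H} → run F
t=6: ready={D,E,F,H} → run F
t=7: ready={D,E,H} → run H
t=8: ready={D,E,H} → run H
t=9: ready={D,E,H} → run H
t=10: ready={D,E,H} → run H
t=11: ready={D,E} → run E
t=12: ready={D,E} → run E
t=13: ready={D,E} → run E
t=14: ready={D,E} → run E
t=15: ready={D,E} → run E
t=16: ready={D} → run D
t=17: ready={D} → run D
t=18: (idle)
t=19: (idle)
t=20: (idle)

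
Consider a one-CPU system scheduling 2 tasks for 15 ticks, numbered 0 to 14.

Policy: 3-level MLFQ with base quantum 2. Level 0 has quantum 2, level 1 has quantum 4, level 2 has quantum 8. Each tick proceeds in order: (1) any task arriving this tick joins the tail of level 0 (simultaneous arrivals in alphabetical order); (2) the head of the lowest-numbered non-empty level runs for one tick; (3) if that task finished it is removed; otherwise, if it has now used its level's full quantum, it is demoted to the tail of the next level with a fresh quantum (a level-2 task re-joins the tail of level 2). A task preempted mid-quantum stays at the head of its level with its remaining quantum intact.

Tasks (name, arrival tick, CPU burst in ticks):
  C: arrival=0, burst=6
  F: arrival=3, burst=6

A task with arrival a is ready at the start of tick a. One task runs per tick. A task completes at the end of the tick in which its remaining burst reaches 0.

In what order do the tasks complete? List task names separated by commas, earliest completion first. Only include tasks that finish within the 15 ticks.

completion order = C, F

t=0: L0/L1/L2 = C/-/- → run C
t=1: L0/L1/L2 = C/-/- → run C
t=2: L0/L1/L2 = -/C/- → run C
t=3: L0/L1/L2 = F/C/- → run F
t=4: L0/L1/L2 = F/C/- → run F
t=5: L0/L1/L2 = -/CF/- → run C
t=6: L0/L1/L2 = -/CF/- → run C
t=7: L0/L1/L2 = -/CF/- → run C
t=8: L0/L1/L2 = -/F/- → run F
t=9: L0/L1/L2 = -/F/- → run F
t=10: L0/L1/L2 = -/F/- → run F
t=11: L0/L1/L2 = -/F/- → run F
t=12: (idle)
t=13: (idle)
t=14: (idle)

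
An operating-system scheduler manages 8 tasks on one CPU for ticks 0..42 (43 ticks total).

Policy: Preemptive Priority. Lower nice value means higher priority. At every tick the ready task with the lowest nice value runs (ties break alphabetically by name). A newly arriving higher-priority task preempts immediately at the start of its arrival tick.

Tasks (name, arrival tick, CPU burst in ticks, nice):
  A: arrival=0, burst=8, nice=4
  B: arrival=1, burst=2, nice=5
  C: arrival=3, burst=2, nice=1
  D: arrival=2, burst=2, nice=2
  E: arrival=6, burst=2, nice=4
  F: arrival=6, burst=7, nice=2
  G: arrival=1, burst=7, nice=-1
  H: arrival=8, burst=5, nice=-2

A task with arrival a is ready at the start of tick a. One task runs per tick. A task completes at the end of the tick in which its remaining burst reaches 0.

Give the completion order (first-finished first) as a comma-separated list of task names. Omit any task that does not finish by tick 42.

completion order = G, H, C, D, F, A, E, B

t=0: ready={A} → run A
t=1: ready={A,B,G} → run G
t=2: ready={A,B,D,G} → run G
t=3: ready={A,B,C,D,G} → run G
t=4: ready={A,B,C,D,G} → run G
t=5: ready={A,B,C,D,G} → run G
t=6: ready={A,B,C,D,E,F,G} → run G
t=7: ready={A,B,C,D,E,F,G} → run G
t=8: ready={A,B,C,D,E,F,H} → run H
t=9: ready={A,B,C,D,E,F,H} → run H
t=10: ready={A,B,C,D,E,F,H} → run H
t=11: ready={A,B,C,D,E,F,H} → run H
t=12: ready={A,B,C,D,E,F,H} → run H
t=13: ready={A,B,C,D,E,F} → run C
t=14: ready={A,B,C,D,E,F} → run C
t=15: ready={A,B,D,E,F} → run D
t=16: ready={A,B,D,E,F} → run D
t=17: ready={A,B,E,F} → run F
t=18: ready={A,B,E,F} → run F
t=19: ready={A,B,E,F} → run F
t=20: ready={A,B,E,F} → run F
t=21: ready={A,B,E,F} → run F
t=22: ready={A,B,E,F} → run F
t=23: ready={A,B,E,F} → run F
t=24: ready={A,B,E} → run A
t=25: ready={A,B,E} → run A
t=26: ready={A,B,E} → run A
t=27: ready={A,B,E} → run A
t=28: ready={A,B,E} → run A
t=29: ready={A,B,E} → run A
t=30: ready={A,B,E} → run A
t=31: ready={B,E} → run E
t=32: ready={B,E} → run E
t=33: ready={B} → run B
t=34: ready={B} → run B
t=35: (idle)
t=36: (idle)
t=37: (idle)
t=38: (idle)
t=39: (idle)
t=40: (idle)
t=41: (idle)
t=42: (idle)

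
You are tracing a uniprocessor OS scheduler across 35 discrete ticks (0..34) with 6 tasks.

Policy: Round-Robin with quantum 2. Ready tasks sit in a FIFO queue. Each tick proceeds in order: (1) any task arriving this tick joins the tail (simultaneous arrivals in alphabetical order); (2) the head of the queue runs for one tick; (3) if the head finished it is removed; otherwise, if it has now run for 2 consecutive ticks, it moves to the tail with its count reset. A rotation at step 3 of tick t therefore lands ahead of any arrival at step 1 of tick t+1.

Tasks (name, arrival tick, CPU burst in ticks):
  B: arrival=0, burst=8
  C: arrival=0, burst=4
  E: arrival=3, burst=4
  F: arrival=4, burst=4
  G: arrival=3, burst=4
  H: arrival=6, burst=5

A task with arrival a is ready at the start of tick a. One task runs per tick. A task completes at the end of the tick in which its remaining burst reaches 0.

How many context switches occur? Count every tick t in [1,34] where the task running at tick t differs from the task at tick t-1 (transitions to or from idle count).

context switches = 14

t=0: queue=[B,C] q_used=0 → run B
t=1: queue=[B,C] q_used=1 → run B
t=2: queue=[C,B] q_used=0 → run C
t=3: queue=[C,B,E,G] q_used=1 → run C
t=4: queue=[B,E,G,C,F] q_used=0 → run B
t=5: queue=[B,E,G,C,F] q_used=1 → run B
t=6: queue=[E,G,C,F,B,H] q_used=0 → run E
t=7: queue=[E,G,C,F,B,H] q_used=1 → run E
t=8: queue=[G,C,F,B,H,E] q_used=0 → run G
t=9: queue=[G,C,F,B,H,E] q_used=1 → run G
t=10: queue=[C,F,B,H,E,G] q_used=0 → run C
t=11: queue=[C,F,B,H,E,G] q_used=1 → run C
t=12: queue=[F,B,H,E,G] q_used=0 → run F
t=13: queue=[F,B,H,E,G] q_used=1 → run F
t=14: queue=[B,H,E,G,F] q_used=0 → run B
t=15: queue=[B,H,E,G,F] q_used=1 → run B
t=16: queue=[H,E,G,F,B] q_used=0 → run H
t=17: queue=[H,E,G,F,B] q_used=1 → run H
t=18: queue=[E,G,F,B,H] q_used=0 → run E
t=19: queue=[E,G,F,B,H] q_used=1 → run E
t=20: queue=[G,F,B,H] q_used=0 → run G
t=21: queue=[G,F,B,H] q_used=1 → run G
t=22: queue=[F,B,H] q_used=0 → run F
t=23: queue=[F,B,H] q_used=1 → run F
t=24: queue=[B,H] q_used=0 → run B
t=25: queue=[B,H] q_used=1 → run B
t=26: queue=[H] q_used=0 → run H
t=27: queue=[H] q_used=1 → run H
t=28: queue=[H] q_used=0 → run H
t=29: (idle)
t=30: (idle)
t=31: (idle)
t=32: (idle)
t=33: (idle)
t=34: (idle)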